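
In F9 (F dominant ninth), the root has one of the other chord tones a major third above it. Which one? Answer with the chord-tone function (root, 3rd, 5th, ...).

3rd

Spelling the chord: F A C Eb G.
The root is F. A major third above F is A.
A is the chord's 3rd.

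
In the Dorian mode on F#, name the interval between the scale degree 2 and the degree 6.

Spelling the Dorian mode on F#: F# G# A B C# D# E.
The scale degree 2 is G# and the 6th scale degree is D#.
From G# to D# is 7 semitones, exactly the perfect fifth.

perfect 5th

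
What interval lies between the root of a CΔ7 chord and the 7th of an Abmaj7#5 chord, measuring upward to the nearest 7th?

The root of CΔ7 is C; the 7th of Abmaj7#5 is G.
From C to G is 7 semitones, exactly the perfect fifth.

perfect 5th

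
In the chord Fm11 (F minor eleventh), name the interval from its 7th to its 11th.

perfect 5th

Spelling the chord: F A♭ C E♭ G B♭.
That puts E♭ below B♭.
Counting 5 letters and 7 half steps from E♭ gives a perfect fifth.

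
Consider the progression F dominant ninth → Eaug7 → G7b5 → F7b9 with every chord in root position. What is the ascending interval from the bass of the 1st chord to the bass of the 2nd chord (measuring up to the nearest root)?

The roots are F and E.
From F to E is 11 semitones, exactly the major seventh.

major seventh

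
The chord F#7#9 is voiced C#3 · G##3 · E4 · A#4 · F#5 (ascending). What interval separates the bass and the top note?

The outer voices are C#3 and F#5.
From C# to F# is 29 semitones, exactly the perfect 18th.

perfect 18th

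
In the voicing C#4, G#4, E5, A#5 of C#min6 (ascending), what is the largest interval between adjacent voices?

Adjacent intervals: C#4→G#4 = perfect fifth; G#4→E5 = minor sixth; E5→A#5 = augmented fourth.
The largest is G#4 to E5, a minor sixth (8 semitones).

minor 6th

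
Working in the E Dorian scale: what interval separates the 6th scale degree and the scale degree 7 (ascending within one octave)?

minor second

E dorian: E F# G A B C# D.
The 6th scale degree is C# and the 7th scale degree is D.
From C# to D: 1 semitone over a second = minor.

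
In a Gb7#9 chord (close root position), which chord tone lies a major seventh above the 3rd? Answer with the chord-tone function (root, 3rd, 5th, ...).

9th

Gb7#9 is spelled Gb–Bb–Db–Fb–A.
The 3rd is Bb. A major seventh above Bb is A.
A is the chord's 9th.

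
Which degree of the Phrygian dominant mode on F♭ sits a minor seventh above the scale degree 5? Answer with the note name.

The scale is F♭ G𝄫 A♭ B𝄫 C♭ D𝄫 E𝄫.
The scale degree 5 is C♭; a minor seventh above that is B𝄫 — scale degree 4.

Bbb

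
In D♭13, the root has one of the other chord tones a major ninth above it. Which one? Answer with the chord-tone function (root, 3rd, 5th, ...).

D♭13: D♭ F A♭ C♭ E♭ B♭.
The root is D♭. A major ninth above D♭ is E♭.
E♭ is the chord's 9th.

9th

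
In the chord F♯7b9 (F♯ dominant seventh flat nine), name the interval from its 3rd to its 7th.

d5

Spelling the chord: F♯, A♯, C♯, E, G.
So we need the interval from A♯ up to E.
A♯ up to E is 6 semitones, a half step narrower than a perfect fifth, so the interval is diminished.
This 3–7 tritone is the characteristic tension at the heart of the dominant sound.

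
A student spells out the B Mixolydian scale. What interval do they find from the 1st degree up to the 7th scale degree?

The scale runs B C♯ D♯ E F♯ G♯ A.
1st degree = B; 7th degree = A.
From B to A: 10 semitones over a seventh = minor.

minor 7th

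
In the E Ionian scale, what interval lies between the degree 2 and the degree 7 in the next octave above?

Spelling the E Ionian scale: E F♯ G♯ A B C♯ D♯.
Degree 2 = F♯; 7th degree (up an octave) = D♯.
From F♯ to D♯ is 21 semitones, exactly the major thirteenth.

major thirteenth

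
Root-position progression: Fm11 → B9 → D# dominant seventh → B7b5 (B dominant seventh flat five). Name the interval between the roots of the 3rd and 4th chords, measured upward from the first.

minor sixth

The roots are D# and B.
6 letter names make it a sixth; at 8 semitones (a half step narrower than major) the quality is minor.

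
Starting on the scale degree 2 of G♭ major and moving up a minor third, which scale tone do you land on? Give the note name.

The scale is G♭ A♭ B♭ C♭ D♭ E♭ F.
The scale degree 2 is A♭; a minor third above that is C♭ — scale degree 4.

Cb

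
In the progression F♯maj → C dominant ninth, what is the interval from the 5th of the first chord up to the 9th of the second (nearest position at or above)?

F♯maj has C♯ as its 5th, and C dominant ninth has D as its 9th.
From C♯ to D: 1 semitone over a second = minor.

minor 2nd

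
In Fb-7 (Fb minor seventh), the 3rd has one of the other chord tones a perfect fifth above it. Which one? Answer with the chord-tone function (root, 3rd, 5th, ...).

The chord tones of Fb minor seventh are Fb–Abb–Cb–Ebb.
The 3rd is Abb. A perfect fifth above Abb is Ebb.
Ebb is the chord's 7th.

7th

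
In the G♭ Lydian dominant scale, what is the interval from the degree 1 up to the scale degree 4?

G♭ lydian dominant: G♭ A♭ B♭ C D♭ E♭ F♭.
The degree 1 is G♭ and the 4th scale degree is C.
G♭ up to C is 6 semitones, a half step wider than a perfect fourth, so the interval is augmented.

augmented fourth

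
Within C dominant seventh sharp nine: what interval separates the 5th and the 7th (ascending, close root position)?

m3

The chord tones of C7#9 are C E G B♭ D♯.
The 5th is G and the 7th is B♭.
3 letter names make it a third; at 3 semitones (a half step narrower than major) the quality is minor.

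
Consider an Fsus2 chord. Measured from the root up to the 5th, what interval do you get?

perfect fifth

Fsus2 is spelled F, G, C.
The root is F and the 5th is C.
Counting 5 letters and 7 half steps from F gives a perfect fifth.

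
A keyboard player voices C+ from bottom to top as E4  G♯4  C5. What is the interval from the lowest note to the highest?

minor sixth

The outer voices are E4 and C5.
6 letter names make it a sixth; at 8 semitones (a half step narrower than major) the quality is minor.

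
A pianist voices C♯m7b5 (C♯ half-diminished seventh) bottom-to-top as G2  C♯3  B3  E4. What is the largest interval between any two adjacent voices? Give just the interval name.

m7

Adjacent intervals: G2→C♯3 = augmented fourth; C♯3→B3 = minor seventh; B3→E4 = perfect fourth.
The largest is C♯3 to B3, a minor seventh (10 semitones).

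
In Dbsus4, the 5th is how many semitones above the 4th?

2

Dbsus4 is spelled Db–Gb–Ab.
Gb to Ab is a major second: 2 semitones.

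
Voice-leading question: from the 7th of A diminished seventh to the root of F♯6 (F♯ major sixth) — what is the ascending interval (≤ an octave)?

A diminished seventh has G♭ as its 7th, and F♯6 (F♯ major sixth) has F♯ as its root.
G♭ up to F♯ is 12 semitones, a half step wider than a major seventh, so the interval is augmented.

augmented seventh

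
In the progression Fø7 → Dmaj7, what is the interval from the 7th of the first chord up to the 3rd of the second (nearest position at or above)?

Fø7 has Eb as its 7th, and Dmaj7 has F# as its 3rd.
From Eb to F#: 3 semitones over a second = augmented.

augmented 2nd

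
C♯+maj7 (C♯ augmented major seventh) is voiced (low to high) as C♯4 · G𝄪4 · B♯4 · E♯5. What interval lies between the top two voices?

Those voices are B♯4 and E♯5.
B♯ up to E♯ spans 4 letter names and 5 semitones — a perfect fourth.

perfect fourth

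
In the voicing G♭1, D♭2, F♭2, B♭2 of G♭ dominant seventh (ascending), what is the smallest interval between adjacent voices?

Adjacent intervals: G♭1→D♭2 = perfect fifth; D♭2→F♭2 = minor third; F♭2→B♭2 = augmented fourth.
The smallest is D♭2 to F♭2, a minor third (3 semitones).

minor 3rd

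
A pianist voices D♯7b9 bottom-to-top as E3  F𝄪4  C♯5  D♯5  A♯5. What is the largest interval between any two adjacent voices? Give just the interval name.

Adjacent intervals: E3→F𝄪4 = augmented ninth; F𝄪4→C♯5 = diminished fifth; C♯5→D♯5 = major second; D♯5→A♯5 = perfect fifth.
The largest is E3 to F𝄪4, an augmented ninth (15 semitones).

augmented 9th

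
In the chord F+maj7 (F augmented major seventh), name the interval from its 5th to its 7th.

Spelling the chord: F A C♯ E.
So we need the interval from C♯ up to E.
3 letter names make it a third; at 3 semitones (a half step narrower than major) the quality is minor.

m3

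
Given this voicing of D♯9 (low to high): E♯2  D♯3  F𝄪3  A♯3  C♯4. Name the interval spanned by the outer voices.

m13

The outer voices are E♯2 and C♯4.
E♯ up to C♯ is 20 semitones, a half step narrower than a major thirteenth, so the interval is minor.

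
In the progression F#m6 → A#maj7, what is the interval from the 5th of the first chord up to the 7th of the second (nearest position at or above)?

augmented fifth

F#m6 has C# as its 5th, and A#maj7 has G## as its 7th.
From C# to G##: 8 semitones over a fifth = augmented.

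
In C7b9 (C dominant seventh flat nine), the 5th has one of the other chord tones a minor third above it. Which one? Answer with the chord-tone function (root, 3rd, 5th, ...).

7th

Spelling the chord: C–E–G–Bb–Db.
The 5th is G. A minor third above G is Bb.
Bb is the chord's 7th.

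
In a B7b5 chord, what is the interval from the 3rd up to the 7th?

diminished fifth

Spelling the chord: B–D#–F–A.
3rd = D#; 7th = A.
D# up to A is 6 semitones, a half step narrower than a perfect fifth, so the interval is diminished.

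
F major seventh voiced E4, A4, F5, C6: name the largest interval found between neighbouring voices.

minor sixth

Adjacent intervals: E4→A4 = perfect fourth; A4→F5 = minor sixth; F5→C6 = perfect fifth.
The largest is A4 to F5, a minor sixth (8 semitones).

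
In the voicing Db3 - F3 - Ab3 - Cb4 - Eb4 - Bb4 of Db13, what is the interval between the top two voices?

Those voices are Eb4 and Bb4.
Counting 5 letters and 7 half steps from Eb gives a perfect fifth.

P5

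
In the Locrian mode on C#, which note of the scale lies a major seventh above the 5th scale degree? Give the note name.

F#

The scale is C# D E F# G A B.
The 5th scale degree is G; a major seventh above that is F# — scale degree 4.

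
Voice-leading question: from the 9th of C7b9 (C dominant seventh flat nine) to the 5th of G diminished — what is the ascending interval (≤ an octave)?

perfect unison

C7b9 (C dominant seventh flat nine) has Db as its 9th, and G diminished has Db as its 5th.
Counting 1 letters and 0 half steps from Db gives a perfect unison.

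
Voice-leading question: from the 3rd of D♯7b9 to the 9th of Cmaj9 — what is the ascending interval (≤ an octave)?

The 3rd of D♯7b9 is F𝄪; the 9th of Cmaj9 is D.
From F𝄪 to D: 7 semitones over a sixth = diminished.

d6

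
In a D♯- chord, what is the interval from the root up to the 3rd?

D♯m (D♯ minor): D♯–F♯–A♯.
That puts D♯ below F♯.
3 letter names make it a third; at 3 semitones (a half step narrower than major) the quality is minor.

m3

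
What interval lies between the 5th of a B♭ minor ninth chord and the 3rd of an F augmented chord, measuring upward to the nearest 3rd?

B♭ minor ninth has F as its 5th, and F augmented has A as its 3rd.
F up to A spans 3 letter names and 4 semitones — a major third.

major third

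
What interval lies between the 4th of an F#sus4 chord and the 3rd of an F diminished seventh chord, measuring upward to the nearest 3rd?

diminished 7th

The 4th of F#sus4 is B; the 3rd of F diminished seventh is Ab.
B up to Ab is 9 semitones, a whole step narrower than a major seventh, so the interval is diminished.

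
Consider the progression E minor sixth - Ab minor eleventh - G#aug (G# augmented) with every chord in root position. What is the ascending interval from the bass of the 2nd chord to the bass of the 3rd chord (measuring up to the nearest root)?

The roots are Ab and G#.
From Ab to G#: 12 semitones over a seventh = augmented.

A7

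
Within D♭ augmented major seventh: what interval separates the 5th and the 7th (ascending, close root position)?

Spelling the chord: D♭, F, A, C.
The 5th is A and the 7th is C.
A up to C is 3 semitones, a half step narrower than a major third, so the interval is minor.

m3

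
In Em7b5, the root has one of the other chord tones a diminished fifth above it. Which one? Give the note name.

Bb

Em7b5 (E half-diminished seventh) is spelled E–G–Bb–D.
The root is E. A diminished fifth above E is Bb.
Bb is the chord's 5th.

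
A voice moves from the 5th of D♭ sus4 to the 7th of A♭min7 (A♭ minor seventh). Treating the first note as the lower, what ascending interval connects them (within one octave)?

minor seventh

D♭ sus4 has A♭ as its 5th, and A♭min7 (A♭ minor seventh) has G♭ as its 7th.
7 letter names make it a seventh; at 10 semitones (a half step narrower than major) the quality is minor.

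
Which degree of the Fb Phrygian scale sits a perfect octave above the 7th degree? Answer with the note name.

Ebb

The scale is Fb Gbb Abb Bbb Cb Dbb Ebb.
The 7th degree is Ebb; a perfect octave above that is Ebb — scale degree 7.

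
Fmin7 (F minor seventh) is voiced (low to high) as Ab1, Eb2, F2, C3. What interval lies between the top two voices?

Those voices are F2 and C3.
F up to C spans 5 letter names and 7 semitones — a perfect fifth.

perfect 5th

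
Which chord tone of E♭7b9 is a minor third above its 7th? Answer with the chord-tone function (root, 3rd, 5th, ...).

9th

The chord tones of E♭ dominant seventh flat nine are E♭-G-B♭-D♭-F♭.
The 7th is D♭. A minor third above D♭ is F♭.
F♭ is the chord's 9th.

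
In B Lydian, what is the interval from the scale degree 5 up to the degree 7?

M3

B lydian: B C# D# E# F# G# A#.
So we need the interval from F# up to A#.
F# up to A# spans 3 letter names and 4 semitones — a major third.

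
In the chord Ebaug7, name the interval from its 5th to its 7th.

diminished 3rd

Spelling the chord: Eb–G–B–Db.
5th = B; 7th = Db.
3 letter names make it a third; at 2 semitones (a whole step narrower than major) the quality is diminished.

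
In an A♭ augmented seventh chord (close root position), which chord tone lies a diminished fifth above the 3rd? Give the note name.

A♭7#5 is spelled A♭-C-E-G♭.
The 3rd is C. A diminished fifth above C is G♭.
G♭ is the chord's 7th.

Gb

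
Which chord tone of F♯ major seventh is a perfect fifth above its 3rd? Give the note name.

Spelling the chord: F♯-A♯-C♯-E♯.
The 3rd is A♯. A perfect fifth above A♯ is E♯.
E♯ is the chord's 7th.

E#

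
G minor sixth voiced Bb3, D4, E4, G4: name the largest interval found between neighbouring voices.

Adjacent intervals: Bb3→D4 = major third; D4→E4 = major second; E4→G4 = minor third.
The largest is Bb3 to D4, a major third (4 semitones).

major 3rd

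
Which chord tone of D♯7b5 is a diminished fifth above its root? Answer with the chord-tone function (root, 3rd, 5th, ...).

5th

D♯7b5 (D♯ dominant seventh flat five): D♯–F𝄪–A–C♯.
The root is D♯. A diminished fifth above D♯ is A.
A is the chord's 5th.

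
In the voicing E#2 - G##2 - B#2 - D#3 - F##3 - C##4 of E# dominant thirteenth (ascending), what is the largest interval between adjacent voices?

Adjacent intervals: E#2→G##2 = major third; G##2→B#2 = minor third; B#2→D#3 = minor third; D#3→F##3 = major third; F##3→C##4 = perfect fifth.
The largest is F##3 to C##4, a perfect fifth (7 semitones).

perfect fifth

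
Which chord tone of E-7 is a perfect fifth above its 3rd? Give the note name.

E-7 (E minor seventh): E-G-B-D.
The 3rd is G. A perfect fifth above G is D.
D is the chord's 7th.

D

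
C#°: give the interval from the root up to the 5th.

The chord tones of C#dim (C# diminished) are C#-E-G.
The root is C# and the 5th is G.
From C# to G: 6 semitones over a fifth = diminished.

diminished fifth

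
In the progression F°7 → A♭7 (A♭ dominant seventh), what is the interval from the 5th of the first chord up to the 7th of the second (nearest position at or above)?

F°7 has C♭ as its 5th, and A♭7 (A♭ dominant seventh) has G♭ as its 7th.
C♭ up to G♭ spans 5 letter names and 7 semitones — a perfect fifth.

perfect 5th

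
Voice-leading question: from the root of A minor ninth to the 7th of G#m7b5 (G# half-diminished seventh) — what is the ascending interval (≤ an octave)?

A minor ninth has A as its root, and G#m7b5 (G# half-diminished seventh) has F# as its 7th.
Counting 6 letters and 9 half steps from A gives a major sixth.

major sixth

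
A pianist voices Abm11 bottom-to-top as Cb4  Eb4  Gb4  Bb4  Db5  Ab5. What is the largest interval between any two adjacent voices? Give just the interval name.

Adjacent intervals: Cb4→Eb4 = major third; Eb4→Gb4 = minor third; Gb4→Bb4 = major third; Bb4→Db5 = minor third; Db5→Ab5 = perfect fifth.
The largest is Db5 to Ab5, a perfect fifth (7 semitones).

perfect fifth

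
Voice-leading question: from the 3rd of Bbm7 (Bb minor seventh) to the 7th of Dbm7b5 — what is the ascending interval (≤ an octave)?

The 3rd of Bbm7 (Bb minor seventh) is Db; the 7th of Dbm7b5 is Cb.
From Db to Cb: 10 semitones over a seventh = minor.

minor 7th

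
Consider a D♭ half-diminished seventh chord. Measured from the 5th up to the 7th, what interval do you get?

D♭ half-diminished seventh: D♭ F♭ A𝄫 C♭.
The 5th is A𝄫 and the 7th is C♭.
A𝄫 up to C♭ spans 3 letter names and 4 semitones — a major third.

major third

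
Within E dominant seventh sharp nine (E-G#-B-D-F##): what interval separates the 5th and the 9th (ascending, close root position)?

augmented fifth

That puts B below F##.
5 letter names make it a fifth; at 8 semitones (a half step wider than perfect) the quality is augmented.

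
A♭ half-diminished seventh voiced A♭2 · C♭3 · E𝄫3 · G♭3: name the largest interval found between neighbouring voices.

Adjacent intervals: A♭2→C♭3 = minor third; C♭3→E𝄫3 = minor third; E𝄫3→G♭3 = major third.
The largest is E𝄫3 to G♭3, a major third (4 semitones).

major 3rd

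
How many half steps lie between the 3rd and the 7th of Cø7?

C half-diminished seventh: C–Eb–Gb–Bb.
Eb to Bb is a perfect fifth: 7 semitones.

7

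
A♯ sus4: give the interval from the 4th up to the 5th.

major second

Spelling the chord: A♯ D♯ E♯.
4th = D♯; 5th = E♯.
Counting 2 letters and 2 half steps from D♯ gives a major second.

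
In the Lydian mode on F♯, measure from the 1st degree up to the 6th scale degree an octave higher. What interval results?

major thirteenth

F♯ lydian: F♯ G♯ A♯ B♯ C♯ D♯ E♯.
The 1st degree is F♯ and the degree 6 (up an octave) is D♯.
Counting 13 letters and 21 half steps from F♯ gives a major thirteenth.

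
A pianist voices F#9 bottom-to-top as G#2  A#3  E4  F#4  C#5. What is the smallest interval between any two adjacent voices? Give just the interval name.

major second

Adjacent intervals: G#2→A#3 = major ninth; A#3→E4 = diminished fifth; E4→F#4 = major second; F#4→C#5 = perfect fifth.
The smallest is E4 to F#4, a major second (2 semitones).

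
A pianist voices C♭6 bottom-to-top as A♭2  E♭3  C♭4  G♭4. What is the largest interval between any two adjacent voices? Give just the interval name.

Adjacent intervals: A♭2→E♭3 = perfect fifth; E♭3→C♭4 = minor sixth; C♭4→G♭4 = perfect fifth.
The largest is E♭3 to C♭4, a minor sixth (8 semitones).

minor sixth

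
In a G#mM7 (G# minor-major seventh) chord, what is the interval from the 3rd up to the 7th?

augmented fifth

Spelling the chord: G#-B-D#-F##.
So we need the interval from B up to F##.
B up to F## is 8 semitones, a half step wider than a perfect fifth, so the interval is augmented.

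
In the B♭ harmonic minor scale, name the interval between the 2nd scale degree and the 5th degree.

Spelling the B♭ harmonic minor scale: B♭ C D♭ E♭ F G♭ A.
That puts C below F.
C up to F spans 4 letter names and 5 semitones — a perfect fourth.

perfect fourth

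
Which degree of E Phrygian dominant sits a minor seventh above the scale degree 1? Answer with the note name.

D

The scale is E F G♯ A B C D.
The scale degree 1 is E; a minor seventh above that is D — scale degree 7.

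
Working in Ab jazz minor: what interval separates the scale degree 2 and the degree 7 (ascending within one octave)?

The scale runs Ab Bb Cb Db Eb F G.
Scale degree 2 = Bb; degree 7 = G.
Counting 6 letters and 9 half steps from Bb gives a major sixth.

major sixth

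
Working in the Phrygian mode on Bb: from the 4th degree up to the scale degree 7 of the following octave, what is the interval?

perfect eleventh

Spelling the Phrygian mode on Bb: Bb Cb Db Eb F Gb Ab.
4th degree = Eb; 7th scale degree (up an octave) = Ab.
Eb up to Ab spans 11 letter names and 17 semitones — a perfect eleventh.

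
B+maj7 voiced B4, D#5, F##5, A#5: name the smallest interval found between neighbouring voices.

minor 3rd

Adjacent intervals: B4→D#5 = major third; D#5→F##5 = major third; F##5→A#5 = minor third.
The smallest is F##5 to A#5, a minor third (3 semitones).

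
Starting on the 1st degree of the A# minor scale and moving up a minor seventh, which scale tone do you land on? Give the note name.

The scale is A# B# C# D# E# F# G#.
The 1st degree is A#; a minor seventh above that is G# — scale degree 7.

G#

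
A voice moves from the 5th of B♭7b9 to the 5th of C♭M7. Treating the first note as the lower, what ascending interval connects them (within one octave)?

minor second

The 5th of B♭7b9 is F; the 5th of C♭M7 is G♭.
2 letter names make it a second; at 1 semitone (a half step narrower than major) the quality is minor.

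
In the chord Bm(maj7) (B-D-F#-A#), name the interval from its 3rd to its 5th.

3rd = D; 5th = F#.
From D to F# is 4 semitones, exactly the major third.

major 3rd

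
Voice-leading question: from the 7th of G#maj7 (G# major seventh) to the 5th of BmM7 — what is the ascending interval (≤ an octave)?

The 7th of G#maj7 (G# major seventh) is F##; the 5th of BmM7 is F#.
F## up to F# is 11 semitones, a half step narrower than a perfect octave, so the interval is diminished.

diminished octave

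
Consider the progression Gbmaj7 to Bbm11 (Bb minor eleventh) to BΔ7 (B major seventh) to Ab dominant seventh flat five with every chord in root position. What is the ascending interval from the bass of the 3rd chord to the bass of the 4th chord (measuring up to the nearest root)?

The roots are B and Ab.
7 letter names make it a seventh; at 9 semitones (a whole step narrower than major) the quality is diminished.

diminished 7th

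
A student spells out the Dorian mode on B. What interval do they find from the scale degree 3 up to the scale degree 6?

augmented fourth

The scale runs B C# D E F# G# A.
That puts D below G#.
D up to G# is 6 semitones, a half step wider than a perfect fourth, so the interval is augmented.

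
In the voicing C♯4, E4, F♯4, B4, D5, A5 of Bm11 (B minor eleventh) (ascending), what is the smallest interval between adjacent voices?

Adjacent intervals: C♯4→E4 = minor third; E4→F♯4 = major second; F♯4→B4 = perfect fourth; B4→D5 = minor third; D5→A5 = perfect fifth.
The smallest is E4 to F♯4, a major second (2 semitones).

major second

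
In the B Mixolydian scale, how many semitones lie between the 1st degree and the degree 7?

10

The scale is B C♯ D♯ E F♯ G♯ A.
B up to A is a minor seventh — 10 semitones.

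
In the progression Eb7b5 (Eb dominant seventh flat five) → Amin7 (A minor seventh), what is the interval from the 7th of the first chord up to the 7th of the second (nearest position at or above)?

augmented fourth

Eb7b5 (Eb dominant seventh flat five) has Db as its 7th, and Amin7 (A minor seventh) has G as its 7th.
Db up to G is 6 semitones, a half step wider than a perfect fourth, so the interval is augmented.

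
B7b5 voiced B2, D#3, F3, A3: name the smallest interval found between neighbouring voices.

diminished third

Adjacent intervals: B2→D#3 = major third; D#3→F3 = diminished third; F3→A3 = major third.
The smallest is D#3 to F3, a diminished third (2 semitones).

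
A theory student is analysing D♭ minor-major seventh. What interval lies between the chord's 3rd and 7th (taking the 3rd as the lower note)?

Spelling the chord: D♭, F♭, A♭, C.
So we need the interval from F♭ up to C.
F♭ up to C is 8 semitones, a half step wider than a perfect fifth, so the interval is augmented.

augmented fifth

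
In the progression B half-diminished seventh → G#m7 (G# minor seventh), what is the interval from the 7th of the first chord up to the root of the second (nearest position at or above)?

B half-diminished seventh has A as its 7th, and G#m7 (G# minor seventh) has G# as its root.
From A to G# is 11 semitones, exactly the major seventh.

M7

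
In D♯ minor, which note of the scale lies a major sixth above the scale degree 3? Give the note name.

The scale is D♯ E♯ F♯ G♯ A♯ B C♯.
The scale degree 3 is F♯; a major sixth above that is D♯ — scale degree 1.

D#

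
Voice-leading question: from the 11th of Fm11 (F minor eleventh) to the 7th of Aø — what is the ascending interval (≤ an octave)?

major 6th

Fm11 (F minor eleventh) has Bb as its 11th, and Aø has G as its 7th.
Bb up to G spans 6 letter names and 9 semitones — a major sixth.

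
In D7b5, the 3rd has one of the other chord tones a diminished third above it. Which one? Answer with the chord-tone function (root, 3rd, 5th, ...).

Spelling the chord: D-F#-Ab-C.
The 3rd is F#. A diminished third above F# is Ab.
Ab is the chord's 5th.

5th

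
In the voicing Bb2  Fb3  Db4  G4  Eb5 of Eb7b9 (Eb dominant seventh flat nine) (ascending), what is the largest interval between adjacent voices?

major sixth

Adjacent intervals: Bb2→Fb3 = diminished fifth; Fb3→Db4 = major sixth; Db4→G4 = augmented fourth; G4→Eb5 = minor sixth.
The largest is Fb3 to Db4, a major sixth (9 semitones).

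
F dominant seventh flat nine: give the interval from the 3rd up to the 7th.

d5

F7b9 is spelled F A C E♭ G♭.
So we need the interval from A up to E♭.
From A to E♭: 6 semitones over a fifth = diminished.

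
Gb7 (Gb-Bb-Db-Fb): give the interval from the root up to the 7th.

m7

The root is Gb and the 7th is Fb.
7 letter names make it a seventh; at 10 semitones (a half step narrower than major) the quality is minor.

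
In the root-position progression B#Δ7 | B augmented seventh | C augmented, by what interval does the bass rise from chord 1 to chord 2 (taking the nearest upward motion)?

The roots are B# and B.
8 letter names make it an octave; at 11 semitones (a half step narrower than perfect) the quality is diminished.

diminished octave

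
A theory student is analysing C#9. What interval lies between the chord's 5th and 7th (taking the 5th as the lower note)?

C#9: C#, E#, G#, B, D#.
So we need the interval from G# up to B.
From G# to B: 3 semitones over a third = minor.

minor third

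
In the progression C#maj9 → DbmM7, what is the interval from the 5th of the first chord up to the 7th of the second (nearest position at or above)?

diminished fourth

The 5th of C#maj9 is G#; the 7th of DbmM7 is C.
4 letter names make it a fourth; at 4 semitones (a half step narrower than perfect) the quality is diminished.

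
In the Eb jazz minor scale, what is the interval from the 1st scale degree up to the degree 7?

Eb melodic minor: Eb F Gb Ab Bb C D.
That puts Eb below D.
Eb up to D spans 7 letter names and 11 semitones — a major seventh.

major seventh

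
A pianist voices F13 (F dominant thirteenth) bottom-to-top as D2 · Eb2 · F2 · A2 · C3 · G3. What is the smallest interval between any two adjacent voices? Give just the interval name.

Adjacent intervals: D2→Eb2 = minor second; Eb2→F2 = major second; F2→A2 = major third; A2→C3 = minor third; C3→G3 = perfect fifth.
The smallest is D2 to Eb2, a minor second (1 semitone).

minor second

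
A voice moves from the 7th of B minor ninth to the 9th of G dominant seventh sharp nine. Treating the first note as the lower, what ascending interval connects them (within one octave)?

B minor ninth has A as its 7th, and G dominant seventh sharp nine has A# as its 9th.
From A to A#: 1 semitone over a unison = augmented.

augmented unison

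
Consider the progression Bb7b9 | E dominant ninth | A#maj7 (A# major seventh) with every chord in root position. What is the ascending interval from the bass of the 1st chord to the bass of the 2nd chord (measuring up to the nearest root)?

The roots are Bb and E.
From Bb to E: 6 semitones over a fourth = augmented.

augmented fourth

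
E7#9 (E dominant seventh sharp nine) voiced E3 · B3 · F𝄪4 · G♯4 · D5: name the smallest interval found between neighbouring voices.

Adjacent intervals: E3→B3 = perfect fifth; B3→F𝄪4 = augmented fifth; F𝄪4→G♯4 = minor second; G♯4→D5 = diminished fifth.
The smallest is F𝄪4 to G♯4, a minor second (1 semitone).

minor second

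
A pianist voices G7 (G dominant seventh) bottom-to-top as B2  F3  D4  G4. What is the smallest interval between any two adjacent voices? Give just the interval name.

Adjacent intervals: B2→F3 = diminished fifth; F3→D4 = major sixth; D4→G4 = perfect fourth.
The smallest is D4 to G4, a perfect fourth (5 semitones).

P4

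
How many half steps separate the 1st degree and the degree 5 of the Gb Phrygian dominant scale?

The scale is Gb Abb Bb Cb Db Ebb Fb.
Gb up to Db is a perfect fifth — 7 semitones.

7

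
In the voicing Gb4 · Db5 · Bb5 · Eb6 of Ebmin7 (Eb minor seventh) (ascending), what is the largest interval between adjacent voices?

M6

Adjacent intervals: Gb4→Db5 = perfect fifth; Db5→Bb5 = major sixth; Bb5→Eb6 = perfect fourth.
The largest is Db5 to Bb5, a major sixth (9 semitones).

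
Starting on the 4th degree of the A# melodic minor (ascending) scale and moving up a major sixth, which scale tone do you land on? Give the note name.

The scale is A# B# C# D# E# F## G##.
The 4th degree is D#; a major sixth above that is B# — scale degree 2.

B#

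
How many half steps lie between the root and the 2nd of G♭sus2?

Spelling the chord: G♭ A♭ D♭.
G♭ to A♭ is a major second: 2 semitones.

2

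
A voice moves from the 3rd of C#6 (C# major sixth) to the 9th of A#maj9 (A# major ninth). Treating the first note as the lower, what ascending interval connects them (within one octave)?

perfect fifth

C#6 (C# major sixth) has E# as its 3rd, and A#maj9 (A# major ninth) has B# as its 9th.
Counting 5 letters and 7 half steps from E# gives a perfect fifth.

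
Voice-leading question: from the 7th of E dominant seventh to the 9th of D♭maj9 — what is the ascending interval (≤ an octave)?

The 7th of E dominant seventh is D; the 9th of D♭maj9 is E♭.
From D to E♭: 1 semitone over a second = minor.

minor 2nd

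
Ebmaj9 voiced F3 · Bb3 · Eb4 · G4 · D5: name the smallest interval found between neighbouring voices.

Adjacent intervals: F3→Bb3 = perfect fourth; Bb3→Eb4 = perfect fourth; Eb4→G4 = major third; G4→D5 = perfect fifth.
The smallest is Eb4 to G4, a major third (4 semitones).

M3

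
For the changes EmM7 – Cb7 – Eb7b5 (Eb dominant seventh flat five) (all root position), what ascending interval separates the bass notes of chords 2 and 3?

The roots are Cb and Eb.
Counting 3 letters and 4 half steps from Cb gives a major third.

major third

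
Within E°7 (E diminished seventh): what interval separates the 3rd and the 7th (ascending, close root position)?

E°7 is spelled E–G–B♭–D♭.
3rd = G; 7th = D♭.
5 letter names make it a fifth; at 6 semitones (a half step narrower than perfect) the quality is diminished.

diminished fifth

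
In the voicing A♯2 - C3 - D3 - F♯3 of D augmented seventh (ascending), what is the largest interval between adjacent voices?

Adjacent intervals: A♯2→C3 = diminished third; C3→D3 = major second; D3→F♯3 = major third.
The largest is D3 to F♯3, a major third (4 semitones).

major third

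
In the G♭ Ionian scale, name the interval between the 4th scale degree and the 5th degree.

Spelling the G♭ Ionian scale: G♭ A♭ B♭ C♭ D♭ E♭ F.
The 4th scale degree is C♭ and the 5th degree is D♭.
Counting 2 letters and 2 half steps from C♭ gives a major second.

major 2nd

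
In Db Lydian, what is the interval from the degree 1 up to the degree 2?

The scale runs Db Eb F G Ab Bb C.
That puts Db below Eb.
From Db to Eb is 2 semitones, exactly the major second.

major second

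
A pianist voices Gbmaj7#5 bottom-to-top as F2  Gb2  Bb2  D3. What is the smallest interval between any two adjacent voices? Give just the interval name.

minor second

Adjacent intervals: F2→Gb2 = minor second; Gb2→Bb2 = major third; Bb2→D3 = major third.
The smallest is F2 to Gb2, a minor second (1 semitone).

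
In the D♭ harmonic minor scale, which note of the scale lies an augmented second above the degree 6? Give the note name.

The scale is D♭ E♭ F♭ G♭ A♭ B𝄫 C.
The degree 6 is B𝄫; an augmented second above that is C — scale degree 7.

C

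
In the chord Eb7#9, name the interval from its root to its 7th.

The chord tones of Eb7#9 are Eb-G-Bb-Db-F#.
The root is Eb and the 7th is Db.
Eb up to Db is 10 semitones, a half step narrower than a major seventh, so the interval is minor.

m7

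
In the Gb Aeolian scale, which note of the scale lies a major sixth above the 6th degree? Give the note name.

The scale is Gb Ab Bbb Cb Db Ebb Fb.
The 6th degree is Ebb; a major sixth above that is Cb — scale degree 4.

Cb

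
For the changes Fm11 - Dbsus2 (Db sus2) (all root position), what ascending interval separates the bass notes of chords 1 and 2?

The roots are F and Db.
From F to Db: 8 semitones over a sixth = minor.

m6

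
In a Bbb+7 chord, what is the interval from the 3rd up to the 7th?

Bbb+7: Bbb Db F Abb.
3rd = Db; 7th = Abb.
5 letter names make it a fifth; at 6 semitones (a half step narrower than perfect) the quality is diminished.
This 3–7 tritone is the characteristic tension at the heart of the dominant sound.

d5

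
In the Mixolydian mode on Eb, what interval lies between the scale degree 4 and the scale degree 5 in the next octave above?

major 9th

Eb mixolydian: Eb F G Ab Bb C Db.
That puts Ab below Bb.
Ab up to Bb spans 9 letter names and 14 semitones — a major ninth.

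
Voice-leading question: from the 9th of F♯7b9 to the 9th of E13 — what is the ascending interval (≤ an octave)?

major 7th

The 9th of F♯7b9 is G; the 9th of E13 is F♯.
Counting 7 letters and 11 half steps from G gives a major seventh.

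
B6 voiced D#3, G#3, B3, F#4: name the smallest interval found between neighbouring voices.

minor 3rd

Adjacent intervals: D#3→G#3 = perfect fourth; G#3→B3 = minor third; B3→F#4 = perfect fifth.
The smallest is G#3 to B3, a minor third (3 semitones).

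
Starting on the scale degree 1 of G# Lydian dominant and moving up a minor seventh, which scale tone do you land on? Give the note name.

F#

The scale is G# A# B# C## D# E# F#.
The scale degree 1 is G#; a minor seventh above that is F# — scale degree 7.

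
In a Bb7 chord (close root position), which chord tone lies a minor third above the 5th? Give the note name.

Bb7 (Bb dominant seventh): Bb D F Ab.
The 5th is F. A minor third above F is Ab.
Ab is the chord's 7th.

Ab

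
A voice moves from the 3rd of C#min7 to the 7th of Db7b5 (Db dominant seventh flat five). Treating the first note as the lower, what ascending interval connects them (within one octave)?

diminished sixth

C#min7 has E as its 3rd, and Db7b5 (Db dominant seventh flat five) has Cb as its 7th.
From E to Cb: 7 semitones over a sixth = diminished.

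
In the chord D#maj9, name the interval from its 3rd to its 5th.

The chord tones of D#maj9 (D# major ninth) are D# F## A# C## E#.
3rd = F##; 5th = A#.
F## up to A# is 3 semitones, a half step narrower than a major third, so the interval is minor.

minor third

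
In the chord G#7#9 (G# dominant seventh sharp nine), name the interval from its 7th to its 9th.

A3

The chord tones of G#7#9 (G# dominant seventh sharp nine) are G#, B#, D#, F#, A##.
That puts F# below A##.
From F# to A##: 5 semitones over a third = augmented.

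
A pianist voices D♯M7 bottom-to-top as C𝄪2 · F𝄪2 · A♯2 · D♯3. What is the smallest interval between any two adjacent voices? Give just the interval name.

Adjacent intervals: C𝄪2→F𝄪2 = perfect fourth; F𝄪2→A♯2 = minor third; A♯2→D♯3 = perfect fourth.
The smallest is F𝄪2 to A♯2, a minor third (3 semitones).

m3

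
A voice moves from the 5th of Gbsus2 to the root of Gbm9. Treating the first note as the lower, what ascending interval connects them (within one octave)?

The 5th of Gbsus2 is Db; the root of Gbm9 is Gb.
From Db to Gb is 5 semitones, exactly the perfect fourth.

P4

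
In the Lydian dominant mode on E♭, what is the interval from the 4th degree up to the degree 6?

Spelling the Lydian dominant mode on E♭: E♭ F G A B♭ C D♭.
That puts A below C.
A up to C is 3 semitones, a half step narrower than a major third, so the interval is minor.

m3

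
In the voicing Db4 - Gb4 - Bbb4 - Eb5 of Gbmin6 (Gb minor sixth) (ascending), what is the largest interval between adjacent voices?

Adjacent intervals: Db4→Gb4 = perfect fourth; Gb4→Bbb4 = minor third; Bbb4→Eb5 = augmented fourth.
The largest is Bbb4 to Eb5, an augmented fourth (6 semitones).

augmented 4th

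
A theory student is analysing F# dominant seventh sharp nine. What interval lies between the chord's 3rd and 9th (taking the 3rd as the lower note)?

Spelling the chord: F# A# C# E G##.
3rd = A#; 9th = G##.
A# up to G## spans 7 letter names and 11 semitones — a major seventh.

major seventh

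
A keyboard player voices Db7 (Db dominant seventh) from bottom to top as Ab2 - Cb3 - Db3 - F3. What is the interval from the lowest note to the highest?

The outer voices are Ab2 and F3.
Ab up to F spans 6 letter names and 9 semitones — a major sixth.

major 6th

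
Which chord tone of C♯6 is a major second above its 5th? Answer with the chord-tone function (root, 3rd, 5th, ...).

Spelling the chord: C♯, E♯, G♯, A♯.
The 5th is G♯. A major second above G♯ is A♯.
A♯ is the chord's 6th.

6th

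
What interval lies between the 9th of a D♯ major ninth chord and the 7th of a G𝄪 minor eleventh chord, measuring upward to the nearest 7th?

major second

D♯ major ninth has E♯ as its 9th, and G𝄪 minor eleventh has F𝄪 as its 7th.
Counting 2 letters and 2 half steps from E♯ gives a major second.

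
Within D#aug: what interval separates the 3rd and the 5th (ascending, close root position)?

M3

Spelling the chord: D# F## A##.
The 3rd is F## and the 5th is A##.
Counting 3 letters and 4 half steps from F## gives a major third.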